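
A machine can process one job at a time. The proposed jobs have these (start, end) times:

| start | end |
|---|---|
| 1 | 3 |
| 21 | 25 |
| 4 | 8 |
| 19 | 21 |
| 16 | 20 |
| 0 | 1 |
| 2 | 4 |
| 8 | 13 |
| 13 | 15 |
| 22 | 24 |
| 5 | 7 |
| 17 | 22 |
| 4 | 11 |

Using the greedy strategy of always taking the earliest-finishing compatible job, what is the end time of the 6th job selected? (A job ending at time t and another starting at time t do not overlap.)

Greedy by earliest finish: after sorting by end time, pick each interval compatible with the last pick.
By end time: (0,1), (1,3), (2,4), (5,7), (4,8), (4,11), (8,13), (13,15), (16,20), (19,21), (17,22), (22,24), (21,25).
Pick (0,1); next start ≥ 1 → (1,3); next start ≥ 3 → (5,7); next start ≥ 7 → (8,13); next start ≥ 13 → (13,15); next start ≥ 15 → (16,20); next start ≥ 20 → (22,24).
Selected: (0,1) (1,3) (5,7) (8,13) (13,15) (16,20) (22,24)

20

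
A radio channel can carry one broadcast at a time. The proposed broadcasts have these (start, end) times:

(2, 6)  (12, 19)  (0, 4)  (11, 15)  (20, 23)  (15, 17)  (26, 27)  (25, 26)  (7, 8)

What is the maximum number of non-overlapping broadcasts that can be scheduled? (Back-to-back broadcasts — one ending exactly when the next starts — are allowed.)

Sorted by end: (0,4)  (2,6)  (7,8)  (11,15)  (15,17)  (12,19)  (20,23)  (25,26)  (26,27)
take (0,4); take (7,8); take (11,15); take (15,17); skip (12,19); take (20,23); take (25,26); take (26,27).
Selected 7 broadcasts.

7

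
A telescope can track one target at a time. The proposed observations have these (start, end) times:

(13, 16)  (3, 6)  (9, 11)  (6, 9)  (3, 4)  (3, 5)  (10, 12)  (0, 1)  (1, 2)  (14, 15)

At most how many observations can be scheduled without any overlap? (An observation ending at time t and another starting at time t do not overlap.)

6

Sort by end time and greedily take each interval whose start is ≥ the last chosen end.
Sorted by end: (0,1)  (1,2)  (3,4)  (3,5)  (3,6)  (6,9)  (9,11)  (10,12)  (14,15)  (13,16)
take (0,1); take (1,2); take (3,4); skip (3,6); take (6,9); take (9,11); skip (10,12); take (14,15).
Selected 6 observations.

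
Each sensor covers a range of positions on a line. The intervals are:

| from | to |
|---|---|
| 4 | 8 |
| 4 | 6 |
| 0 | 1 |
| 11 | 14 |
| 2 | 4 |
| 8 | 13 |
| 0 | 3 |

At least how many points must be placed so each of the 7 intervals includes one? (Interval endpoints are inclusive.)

3

Sort by right endpoint; whenever an interval is uncovered, place a point at its right end.
By right end: [0,1]  [0,3]  [2,4]  [4,6]  [4,8]  [8,13]  [11,14]
[0,1] uncovered → point at 1; [2,4] uncovered → point at 4; [8,13] uncovered → point at 13.
Points: 1, 4, 13 (3 total).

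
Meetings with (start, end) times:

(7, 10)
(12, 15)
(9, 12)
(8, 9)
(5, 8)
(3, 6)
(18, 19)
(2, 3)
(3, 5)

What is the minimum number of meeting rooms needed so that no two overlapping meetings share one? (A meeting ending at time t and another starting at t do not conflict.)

starts: [2, 3, 3, 5, 7, 8, 9, 12, 18]
ends:   [3, 5, 6, 8, 9, 10, 12, 15, 19]
s2→1 e3→0 s3→1 s3→2  — peak 2.

2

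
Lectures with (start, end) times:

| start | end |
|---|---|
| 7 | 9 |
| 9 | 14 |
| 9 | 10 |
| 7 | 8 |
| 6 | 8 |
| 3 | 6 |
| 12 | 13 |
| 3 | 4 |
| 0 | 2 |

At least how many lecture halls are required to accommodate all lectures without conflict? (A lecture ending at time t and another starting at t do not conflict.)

3

Count concurrent intervals with a sweep; the peak is the room count.
Events (time:±→running): 0:+→1 2:-→0 3:+→1 3:+→2 4:-→1 6:-→0 6:+→1 7:+→2 7:+→3 … peak 3.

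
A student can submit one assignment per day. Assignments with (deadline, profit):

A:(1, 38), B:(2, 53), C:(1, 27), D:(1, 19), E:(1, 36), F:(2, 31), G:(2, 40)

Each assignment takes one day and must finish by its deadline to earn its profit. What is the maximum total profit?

Profit order: B=53 G=40 A=38 E=36 F=31 C=27 D=19
Assign: B→slot 2, G→slot 1, A skipped, E skipped, F skipped, C skipped, D skipped.
Slots: [1:G] [2:B]
Profit = 40 + 53 = 93

93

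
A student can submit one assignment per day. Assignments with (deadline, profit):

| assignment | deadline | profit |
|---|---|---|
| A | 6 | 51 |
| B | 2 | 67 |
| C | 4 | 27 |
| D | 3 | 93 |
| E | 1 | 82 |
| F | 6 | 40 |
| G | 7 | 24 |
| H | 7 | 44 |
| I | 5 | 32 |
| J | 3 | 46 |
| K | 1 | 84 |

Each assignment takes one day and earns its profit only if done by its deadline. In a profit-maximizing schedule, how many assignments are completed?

7

Sort by profit descending; place each in the latest free slot ≤ its deadline.
By profit: D(d3,93), K(d1,84), E(d1,82), B(d2,67), A(d6,51), J(d3,46), H(d7,44), F(d6,40), I(d5,32), C(d4,27), G(d7,24)
D→slot 3; K→slot 1; E skipped; B→slot 2; A→slot 6; J skipped; H→slot 7; F→slot 5; I→slot 4; C skipped; G skipped.
7 of 11 scheduled.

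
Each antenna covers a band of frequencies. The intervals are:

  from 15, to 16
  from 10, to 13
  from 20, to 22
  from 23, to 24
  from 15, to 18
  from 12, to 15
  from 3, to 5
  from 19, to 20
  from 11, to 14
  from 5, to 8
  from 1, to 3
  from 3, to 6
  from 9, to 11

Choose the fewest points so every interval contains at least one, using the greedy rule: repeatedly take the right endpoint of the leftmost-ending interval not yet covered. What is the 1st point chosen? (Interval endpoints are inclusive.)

Sorted: [1,3] [3,5] [3,6] [5,8] [9,11] [10,13] [11,14] [12,15] [15,16] [15,18] [19,20] [20,22] [23,24]
{[1,3],[3,5],[3,6]} hit by 3; {[5,8]} hit by 8; {[9,11],[10,13],[11,14]} hit by 11; {[12,15],[15,16],[15,18]} hit by 15; {[19,20],[20,22]} hit by 20; {[23,24]} hit by 24.
Points: 3, 8, 11, 15, 20, 24 (6 total).

3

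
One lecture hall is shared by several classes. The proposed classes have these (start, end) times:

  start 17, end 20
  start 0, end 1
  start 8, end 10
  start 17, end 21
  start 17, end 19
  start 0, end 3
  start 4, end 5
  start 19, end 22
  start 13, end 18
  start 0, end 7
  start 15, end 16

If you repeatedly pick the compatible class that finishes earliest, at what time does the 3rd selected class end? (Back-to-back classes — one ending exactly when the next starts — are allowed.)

10

Sorted by end: (0,1)  (0,3)  (4,5)  (0,7)  (8,10)  (15,16)  (13,18)  (17,19)  (17,20)  (17,21)  (19,22)
take (0,1); take (4,5); skip (0,7); take (8,10); take (15,16); take (17,19); take (19,22).
Selected: (0,1) (4,5) (8,10) (15,16) (17,19) (19,22)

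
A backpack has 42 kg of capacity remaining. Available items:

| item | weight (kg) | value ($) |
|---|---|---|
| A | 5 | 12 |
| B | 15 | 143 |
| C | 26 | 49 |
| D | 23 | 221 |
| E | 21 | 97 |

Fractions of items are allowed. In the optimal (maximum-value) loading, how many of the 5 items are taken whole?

2

Greedy by value/weight ratio, highest first.
Ratios (sorted): D 9.61, B 9.53, E 4.62, A 2.40, C 1.88
take D (23 @ 221); take B (15 @ 143); take 4/21 of E → 18.48. Capacity used 42/42.
2 item(s) taken whole; one partial (take 4/21 of E).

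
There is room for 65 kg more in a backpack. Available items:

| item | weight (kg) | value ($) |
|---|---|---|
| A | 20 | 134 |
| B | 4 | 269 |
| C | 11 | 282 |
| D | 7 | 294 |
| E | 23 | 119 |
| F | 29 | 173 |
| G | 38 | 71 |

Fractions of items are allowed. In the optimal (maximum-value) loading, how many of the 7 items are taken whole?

Greedy by value/weight ratio, highest first.
Ratios (sorted): B 67.25, D 42.00, C 25.64, A 6.70, F 5.97, E 5.17, G 1.87
take B (4 @ 269); take D (7 @ 294); take C (11 @ 282); take A (20 @ 134); take 23/29 of F → 137.21. Capacity used 65/65.
4 item(s) taken whole; one partial (take 23/29 of F).

4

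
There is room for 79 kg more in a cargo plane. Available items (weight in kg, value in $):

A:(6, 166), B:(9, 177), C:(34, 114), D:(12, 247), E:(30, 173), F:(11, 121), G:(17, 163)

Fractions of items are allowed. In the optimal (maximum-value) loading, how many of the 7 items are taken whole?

Order: A (166/6=27.67) > D (247/12=20.58) > B (177/9=19.67) > F (121/11=11.00) > G (163/17=9.59) > E (173/30=5.77) > C (114/34=3.35)
Fill: take A (6 @ 166) → take D (12 @ 247) → take B (9 @ 177) → take F (11 @ 121) → take G (17 @ 163) → take 24/30 of E → 138.40; 79/79 used.
5 item(s) taken whole; one partial (take 24/30 of E).

5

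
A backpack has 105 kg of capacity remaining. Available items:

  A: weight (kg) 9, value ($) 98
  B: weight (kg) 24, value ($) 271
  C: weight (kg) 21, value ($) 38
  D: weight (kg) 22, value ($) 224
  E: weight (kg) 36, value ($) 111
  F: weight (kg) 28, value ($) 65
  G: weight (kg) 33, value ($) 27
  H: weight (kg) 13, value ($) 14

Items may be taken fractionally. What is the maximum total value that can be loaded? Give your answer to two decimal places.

Order: B (271/24=11.29) > A (98/9=10.89) > D (224/22=10.18) > E (111/36=3.08) > F (65/28=2.32) > C (38/21=1.81) > H (14/13=1.08) > G (27/33=0.82)
Fill: take B (24 @ 271) → take A (9 @ 98) → take D (22 @ 224) → take E (36 @ 111) → take 14/28 of F → 32.50; 105/105 used.
Total value = 736.50

736.50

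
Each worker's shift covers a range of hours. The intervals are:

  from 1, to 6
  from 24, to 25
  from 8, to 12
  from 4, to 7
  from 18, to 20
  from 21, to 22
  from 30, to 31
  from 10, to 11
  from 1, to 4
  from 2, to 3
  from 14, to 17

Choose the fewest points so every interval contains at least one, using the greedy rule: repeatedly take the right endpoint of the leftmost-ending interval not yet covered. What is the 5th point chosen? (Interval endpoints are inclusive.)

Sorted: [2,3] [1,4] [1,6] [4,7] [10,11] [8,12] [14,17] [18,20] [21,22] [24,25] [30,31]
{[2,3],[1,4],[1,6]} hit by 3; {[4,7]} hit by 7; {[10,11],[8,12]} hit by 11; {[14,17]} hit by 17; {[18,20]} hit by 20; {[21,22]} hit by 22; {[24,25]} hit by 25; {[30,31]} hit by 31.
Points: 3, 7, 11, 17, 20, 22, 25, 31 (8 total).

20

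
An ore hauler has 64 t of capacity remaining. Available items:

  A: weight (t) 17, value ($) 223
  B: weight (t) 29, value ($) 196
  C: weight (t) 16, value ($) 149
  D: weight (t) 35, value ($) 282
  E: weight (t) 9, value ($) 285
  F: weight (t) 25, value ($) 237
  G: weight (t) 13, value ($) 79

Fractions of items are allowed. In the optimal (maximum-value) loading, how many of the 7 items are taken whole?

3

Ratios (sorted): E 31.67, A 13.12, F 9.48, C 9.31, D 8.06, B 6.76, G 6.08
take E (9 @ 285); take A (17 @ 223); take F (25 @ 237); take 13/16 of C → 121.06. Capacity used 64/64.
3 item(s) taken whole; one partial (take 13/16 of C).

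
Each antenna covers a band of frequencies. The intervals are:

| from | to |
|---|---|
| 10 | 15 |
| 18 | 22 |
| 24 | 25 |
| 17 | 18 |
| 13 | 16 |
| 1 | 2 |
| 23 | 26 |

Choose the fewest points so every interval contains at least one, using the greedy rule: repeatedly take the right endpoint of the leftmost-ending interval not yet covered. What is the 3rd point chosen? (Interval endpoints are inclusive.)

18

Process intervals by earliest right end; each time one isn't hit yet, stab at its right endpoint.
Sorted: [1,2] [10,15] [13,16] [17,18] [18,22] [24,25] [23,26]
{[1,2]} hit by 2; {[10,15],[13,16]} hit by 15; {[17,18],[18,22]} hit by 18; {[24,25],[23,26]} hit by 25.
Points: 2, 15, 18, 25 (4 total).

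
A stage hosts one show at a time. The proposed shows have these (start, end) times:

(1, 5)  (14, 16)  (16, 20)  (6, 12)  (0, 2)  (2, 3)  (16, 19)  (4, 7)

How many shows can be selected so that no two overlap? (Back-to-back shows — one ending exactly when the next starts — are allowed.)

5

By end time: (0,2), (2,3), (1,5), (4,7), (6,12), (14,16), (16,19), (16,20).
Pick (0,2); next start ≥ 2 → (2,3); next start ≥ 3 → (4,7); next start ≥ 7 → (14,16); next start ≥ 16 → (16,19).
Selected 5 shows.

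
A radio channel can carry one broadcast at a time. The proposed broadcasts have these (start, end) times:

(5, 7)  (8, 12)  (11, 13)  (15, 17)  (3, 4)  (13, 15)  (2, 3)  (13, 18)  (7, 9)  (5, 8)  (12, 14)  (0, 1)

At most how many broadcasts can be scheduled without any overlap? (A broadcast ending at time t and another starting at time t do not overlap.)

Order by finish time; keep every interval that doesn't clash with the previous kept one.
By end time: (0,1), (2,3), (3,4), (5,7), (5,8), (7,9), (8,12), (11,13), (12,14), (13,15), (15,17), (13,18).
Pick (0,1); next start ≥ 1 → (2,3); next start ≥ 3 → (3,4); next start ≥ 4 → (5,7); next start ≥ 7 → (7,9); next start ≥ 9 → (11,13); next start ≥ 13 → (13,15); next start ≥ 15 → (15,17).
Selected 8 broadcasts.

8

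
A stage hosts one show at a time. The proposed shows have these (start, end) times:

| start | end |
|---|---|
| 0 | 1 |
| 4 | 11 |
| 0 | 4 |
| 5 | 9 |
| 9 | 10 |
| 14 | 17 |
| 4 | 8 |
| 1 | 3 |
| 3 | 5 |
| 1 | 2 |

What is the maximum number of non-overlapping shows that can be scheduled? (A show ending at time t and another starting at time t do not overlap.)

6

Sort by end time and greedily take each interval whose start is ≥ the last chosen end.
By end time: (0,1), (1,2), (1,3), (0,4), (3,5), (4,8), (5,9), (9,10), (4,11), (14,17).
Pick (0,1); next start ≥ 1 → (1,2); next start ≥ 2 → (3,5); next start ≥ 5 → (5,9); next start ≥ 9 → (9,10); next start ≥ 10 → (14,17).
Selected 6 shows.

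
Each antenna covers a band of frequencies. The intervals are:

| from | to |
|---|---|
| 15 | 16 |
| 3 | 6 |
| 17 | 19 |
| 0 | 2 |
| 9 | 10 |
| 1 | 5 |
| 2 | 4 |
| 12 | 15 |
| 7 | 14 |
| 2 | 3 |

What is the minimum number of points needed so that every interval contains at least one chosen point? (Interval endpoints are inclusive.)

Sorted: [0,2] [2,3] [2,4] [1,5] [3,6] [9,10] [7,14] [12,15] [15,16] [17,19]
{[0,2],[2,3],[2,4],[1,5]} hit by 2; {[3,6]} hit by 6; {[9,10],[7,14]} hit by 10; {[12,15],[15,16]} hit by 15; {[17,19]} hit by 19.
Points: 2, 6, 10, 15, 19 (5 total).

5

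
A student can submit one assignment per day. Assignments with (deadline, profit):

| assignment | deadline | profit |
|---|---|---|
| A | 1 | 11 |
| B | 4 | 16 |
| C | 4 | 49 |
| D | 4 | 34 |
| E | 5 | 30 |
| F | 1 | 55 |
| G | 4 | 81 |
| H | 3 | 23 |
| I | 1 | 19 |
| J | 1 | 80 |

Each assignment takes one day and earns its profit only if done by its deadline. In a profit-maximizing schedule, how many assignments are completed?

Take jobs in profit order; each goes to the latest open slot no later than its deadline.
Profit order: G=81 J=80 F=55 C=49 D=34 E=30 H=23 I=19 B=16 A=11
Assign: G→slot 4, J→slot 1, F skipped, C→slot 3, D→slot 2, E→slot 5, H skipped, I skipped, B skipped, A skipped.
Slots: [1:J] [2:D] [3:C] [4:G] [5:E]
5 of 10 scheduled.

5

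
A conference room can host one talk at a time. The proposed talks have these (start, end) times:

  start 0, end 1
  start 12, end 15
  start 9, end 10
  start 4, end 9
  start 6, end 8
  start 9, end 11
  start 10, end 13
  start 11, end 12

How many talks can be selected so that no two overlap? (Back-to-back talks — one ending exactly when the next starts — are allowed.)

Order by finish time; keep every interval that doesn't clash with the previous kept one.
Sorted by end: (0,1)  (6,8)  (4,9)  (9,10)  (9,11)  (11,12)  (10,13)  (12,15)
take (0,1); take (6,8); take (9,10); take (11,12); skip (10,13); take (12,15).
Selected 5 talks.

5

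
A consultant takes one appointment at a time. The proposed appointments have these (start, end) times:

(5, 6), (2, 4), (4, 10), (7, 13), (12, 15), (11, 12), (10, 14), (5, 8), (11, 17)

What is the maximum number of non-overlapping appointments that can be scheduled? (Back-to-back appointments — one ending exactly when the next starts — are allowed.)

4

Greedy by earliest finish: after sorting by end time, pick each interval compatible with the last pick.
By end time: (2,4), (5,6), (5,8), (4,10), (11,12), (7,13), (10,14), (12,15), (11,17).
Pick (2,4); next start ≥ 4 → (5,6); next start ≥ 6 → (11,12); next start ≥ 12 → (12,15).
Selected 4 appointments.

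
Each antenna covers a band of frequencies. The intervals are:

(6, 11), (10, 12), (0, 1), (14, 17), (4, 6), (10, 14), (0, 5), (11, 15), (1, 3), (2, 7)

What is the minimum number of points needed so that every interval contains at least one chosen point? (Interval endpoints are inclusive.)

Sort by right endpoint; whenever an interval is uncovered, place a point at its right end.
Sorted: [0,1] [1,3] [0,5] [4,6] [2,7] [6,11] [10,12] [10,14] [11,15] [14,17]
{[0,1],[1,3],[0,5]} hit by 1; {[4,6],[2,7],[6,11]} hit by 6; {[10,12],[10,14],[11,15]} hit by 12; {[14,17]} hit by 17.
Points: 1, 6, 12, 17 (4 total).

4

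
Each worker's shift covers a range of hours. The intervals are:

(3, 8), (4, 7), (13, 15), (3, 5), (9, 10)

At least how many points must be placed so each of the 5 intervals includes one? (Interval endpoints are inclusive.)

Sorted: [3,5] [4,7] [3,8] [9,10] [13,15]
{[3,5],[4,7],[3,8]} hit by 5; {[9,10]} hit by 10; {[13,15]} hit by 15.
Points: 5, 10, 15 (3 total).

3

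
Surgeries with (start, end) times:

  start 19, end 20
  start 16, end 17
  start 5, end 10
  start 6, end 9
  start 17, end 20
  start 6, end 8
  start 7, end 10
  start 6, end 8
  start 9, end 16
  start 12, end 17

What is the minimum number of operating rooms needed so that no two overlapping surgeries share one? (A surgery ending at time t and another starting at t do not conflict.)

The answer is the maximum number of intervals overlapping at any instant.
starts: [5, 6, 6, 6, 7, 9, 12, 16, 17, 19]
ends:   [8, 8, 9, 10, 10, 16, 17, 17, 20, 20]
s5→1 s6→2 s6→3 s6→4 s7→5  — peak 5.

5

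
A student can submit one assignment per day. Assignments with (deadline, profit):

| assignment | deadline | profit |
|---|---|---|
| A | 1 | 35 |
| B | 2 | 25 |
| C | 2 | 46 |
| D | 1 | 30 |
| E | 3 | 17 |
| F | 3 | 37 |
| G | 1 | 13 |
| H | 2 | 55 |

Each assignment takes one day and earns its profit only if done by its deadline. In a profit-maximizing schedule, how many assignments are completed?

By profit: H(d2,55), C(d2,46), F(d3,37), A(d1,35), D(d1,30), B(d2,25), E(d3,17), G(d1,13)
H→slot 2; C→slot 1; F→slot 3; A skipped; D skipped; B skipped; E skipped; G skipped.
3 of 8 scheduled.

3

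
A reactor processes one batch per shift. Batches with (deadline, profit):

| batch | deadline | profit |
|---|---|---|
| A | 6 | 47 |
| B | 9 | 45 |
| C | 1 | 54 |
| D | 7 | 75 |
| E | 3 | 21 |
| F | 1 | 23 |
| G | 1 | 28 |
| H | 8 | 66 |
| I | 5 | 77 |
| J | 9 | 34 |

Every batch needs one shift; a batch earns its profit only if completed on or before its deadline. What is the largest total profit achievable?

419

By profit: I(d5,77), D(d7,75), H(d8,66), C(d1,54), A(d6,47), B(d9,45), J(d9,34), G(d1,28), F(d1,23), E(d3,21)
I→slot 5; D→slot 7; H→slot 8; C→slot 1; A→slot 6; B→slot 9; J→slot 4; G skipped; F skipped; E→slot 3.
Profit = 54 + 21 + 34 + 77 + 47 + 75 + 66 + 45 = 419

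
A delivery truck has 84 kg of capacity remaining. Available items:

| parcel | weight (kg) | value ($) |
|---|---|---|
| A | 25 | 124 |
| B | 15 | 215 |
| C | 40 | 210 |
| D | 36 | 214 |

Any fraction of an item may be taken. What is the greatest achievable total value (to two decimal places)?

Ratios (sorted): B 14.33, D 5.94, C 5.25, A 4.96
take B (15 @ 215); take D (36 @ 214); take 33/40 of C → 173.25. Capacity used 84/84.
Total value = 602.25

602.25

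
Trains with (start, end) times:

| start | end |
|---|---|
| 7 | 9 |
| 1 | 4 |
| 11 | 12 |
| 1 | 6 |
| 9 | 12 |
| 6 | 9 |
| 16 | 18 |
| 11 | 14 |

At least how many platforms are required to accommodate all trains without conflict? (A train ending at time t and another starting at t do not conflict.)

Count concurrent intervals with a sweep; the peak is the room count.
Events (time:±→running): 1:+→1 1:+→2 4:-→1 6:-→0 6:+→1 7:+→2 9:-→1 9:-→0 9:+→1 11:+→2 11:+→3 … peak 3.

3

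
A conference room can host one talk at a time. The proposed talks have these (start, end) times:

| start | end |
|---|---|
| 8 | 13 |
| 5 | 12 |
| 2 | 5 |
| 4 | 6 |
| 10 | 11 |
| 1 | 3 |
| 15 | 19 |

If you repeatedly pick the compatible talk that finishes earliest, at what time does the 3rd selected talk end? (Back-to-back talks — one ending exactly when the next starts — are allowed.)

Greedy by earliest finish: after sorting by end time, pick each interval compatible with the last pick.
By end time: (1,3), (2,5), (4,6), (10,11), (5,12), (8,13), (15,19).
Pick (1,3); next start ≥ 3 → (4,6); next start ≥ 6 → (10,11); next start ≥ 11 → (15,19).
Selected: (1,3) (4,6) (10,11) (15,19)

11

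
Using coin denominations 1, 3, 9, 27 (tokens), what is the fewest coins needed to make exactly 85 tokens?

Greedy: take as many of the largest coin as possible, then repeat with the remainder.
85 − 3×27→4 − 1×3→1 − 1×1→0
Total coins = 3 + 1 + 1 = 5

5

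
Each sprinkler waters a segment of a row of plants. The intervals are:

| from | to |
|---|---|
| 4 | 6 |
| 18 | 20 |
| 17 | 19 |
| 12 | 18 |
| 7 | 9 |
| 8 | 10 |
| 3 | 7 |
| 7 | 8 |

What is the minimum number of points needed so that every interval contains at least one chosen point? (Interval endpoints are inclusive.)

3

Process intervals by earliest right end; each time one isn't hit yet, stab at its right endpoint.
Sorted: [4,6] [3,7] [7,8] [7,9] [8,10] [12,18] [17,19] [18,20]
{[4,6],[3,7]} hit by 6; {[7,8],[7,9],[8,10]} hit by 8; {[12,18],[17,19],[18,20]} hit by 18.
Points: 6, 8, 18 (3 total).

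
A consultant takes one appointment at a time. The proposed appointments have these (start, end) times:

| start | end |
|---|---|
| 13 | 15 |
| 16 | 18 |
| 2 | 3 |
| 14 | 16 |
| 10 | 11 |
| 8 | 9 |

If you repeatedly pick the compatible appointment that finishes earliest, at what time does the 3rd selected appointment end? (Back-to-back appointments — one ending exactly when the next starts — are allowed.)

Order by finish time; keep every interval that doesn't clash with the previous kept one.
Sorted by end: (2,3)  (8,9)  (10,11)  (13,15)  (14,16)  (16,18)
take (2,3); take (8,9); take (10,11); take (13,15); take (16,18).
Selected: (2,3) (8,9) (10,11) (13,15) (16,18)

11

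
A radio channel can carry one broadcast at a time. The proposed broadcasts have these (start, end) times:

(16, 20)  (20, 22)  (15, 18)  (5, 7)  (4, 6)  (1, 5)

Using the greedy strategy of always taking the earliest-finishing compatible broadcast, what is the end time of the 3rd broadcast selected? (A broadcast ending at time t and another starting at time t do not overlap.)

18

Sort by end time and greedily take each interval whose start is ≥ the last chosen end.
By end time: (1,5), (4,6), (5,7), (15,18), (16,20), (20,22).
Pick (1,5); next start ≥ 5 → (5,7); next start ≥ 7 → (15,18); next start ≥ 18 → (20,22).
Selected: (1,5) (5,7) (15,18) (20,22)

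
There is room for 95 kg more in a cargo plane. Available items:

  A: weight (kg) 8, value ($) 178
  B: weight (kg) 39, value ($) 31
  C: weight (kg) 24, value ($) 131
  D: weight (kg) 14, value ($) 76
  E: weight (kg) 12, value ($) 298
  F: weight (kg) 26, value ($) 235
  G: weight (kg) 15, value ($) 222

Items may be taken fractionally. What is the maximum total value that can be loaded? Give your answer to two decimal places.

Sort by value per unit weight and fill in that order.
Order: E (298/12=24.83) > A (178/8=22.25) > G (222/15=14.80) > F (235/26=9.04) > C (131/24=5.46) > D (76/14=5.43) > B (31/39=0.79)
Fill: take E (12 @ 298) → take A (8 @ 178) → take G (15 @ 222) → take F (26 @ 235) → take C (24 @ 131) → take 10/14 of D → 54.29; 95/95 used.
Total value = 1118.29

1118.29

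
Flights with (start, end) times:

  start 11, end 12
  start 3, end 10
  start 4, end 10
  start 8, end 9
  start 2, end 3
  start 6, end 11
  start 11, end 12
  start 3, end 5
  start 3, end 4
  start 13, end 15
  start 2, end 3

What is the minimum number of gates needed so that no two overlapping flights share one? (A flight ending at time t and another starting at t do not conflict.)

Count concurrent intervals with a sweep; the peak is the room count.
Events (time:±→running): 2:+→1 2:+→2 3:-→1 3:-→0 3:+→1 3:+→2 3:+→3 4:-→2 4:+→3 5:-→2 6:+→3 8:+→4 … peak 4.

4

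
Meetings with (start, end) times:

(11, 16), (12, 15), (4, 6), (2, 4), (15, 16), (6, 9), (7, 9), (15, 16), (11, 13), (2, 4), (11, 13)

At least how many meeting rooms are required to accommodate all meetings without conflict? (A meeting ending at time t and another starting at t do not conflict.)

4

starts: [2, 2, 4, 6, 7, 11, 11, 11, 12, 15, 15]
ends:   [4, 4, 6, 9, 9, 13, 13, 15, 16, 16, 16]
s2→1 s2→2 e4→1 e4→0 s4→1 e6→0 s6→1 s7→2 e9→1 e9→0 s11→1 s11→2 s11→3 s12→4  — peak 4.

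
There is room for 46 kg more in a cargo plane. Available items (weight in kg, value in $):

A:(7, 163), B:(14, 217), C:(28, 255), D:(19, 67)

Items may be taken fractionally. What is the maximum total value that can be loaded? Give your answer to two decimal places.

Sort by value per unit weight and fill in that order.
Ratios (sorted): A 23.29, B 15.50, C 9.11, D 3.53
take A (7 @ 163); take B (14 @ 217); take 25/28 of C → 227.68. Capacity used 46/46.
Total value = 607.68

607.68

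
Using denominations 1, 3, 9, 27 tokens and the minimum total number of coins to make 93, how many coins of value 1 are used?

0

93 = 3×27 + 1×9 + 1×3
Count of 1: 0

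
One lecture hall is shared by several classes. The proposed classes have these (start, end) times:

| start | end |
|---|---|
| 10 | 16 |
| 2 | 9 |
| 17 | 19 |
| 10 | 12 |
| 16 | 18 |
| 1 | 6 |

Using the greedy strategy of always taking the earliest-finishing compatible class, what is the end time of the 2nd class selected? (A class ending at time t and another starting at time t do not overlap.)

Greedy by earliest finish: after sorting by end time, pick each interval compatible with the last pick.
By end time: (1,6), (2,9), (10,12), (10,16), (16,18), (17,19).
Pick (1,6); next start ≥ 6 → (10,12); next start ≥ 12 → (16,18).
Selected: (1,6) (10,12) (16,18)

12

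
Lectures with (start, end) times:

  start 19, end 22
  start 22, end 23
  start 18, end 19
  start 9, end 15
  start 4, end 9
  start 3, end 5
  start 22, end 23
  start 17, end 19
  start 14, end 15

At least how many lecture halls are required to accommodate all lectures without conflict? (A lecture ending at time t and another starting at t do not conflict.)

2

starts: [3, 4, 9, 14, 17, 18, 19, 22, 22]
ends:   [5, 9, 15, 15, 19, 19, 22, 23, 23]
s3→1 s4→2  — peak 2.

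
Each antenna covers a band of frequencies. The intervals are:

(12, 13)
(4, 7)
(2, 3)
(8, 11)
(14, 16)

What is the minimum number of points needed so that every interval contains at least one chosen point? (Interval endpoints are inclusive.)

5

Sorted: [2,3] [4,7] [8,11] [12,13] [14,16]
{[2,3]} hit by 3; {[4,7]} hit by 7; {[8,11]} hit by 11; {[12,13]} hit by 13; {[14,16]} hit by 16.
Points: 3, 7, 11, 13, 16 (5 total).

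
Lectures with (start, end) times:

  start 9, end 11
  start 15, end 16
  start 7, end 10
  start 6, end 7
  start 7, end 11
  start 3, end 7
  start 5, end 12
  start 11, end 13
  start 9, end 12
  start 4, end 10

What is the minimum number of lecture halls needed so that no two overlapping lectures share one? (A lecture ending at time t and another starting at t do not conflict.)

The answer is the maximum number of intervals overlapping at any instant.
starts: [3, 4, 5, 6, 7, 7, 9, 9, 11, 15]
ends:   [7, 7, 10, 10, 11, 11, 12, 12, 13, 16]
s3→1 s4→2 s5→3 s6→4 e7→3 e7→2 s7→3 s7→4 s9→5 s9→6  — peak 6.

6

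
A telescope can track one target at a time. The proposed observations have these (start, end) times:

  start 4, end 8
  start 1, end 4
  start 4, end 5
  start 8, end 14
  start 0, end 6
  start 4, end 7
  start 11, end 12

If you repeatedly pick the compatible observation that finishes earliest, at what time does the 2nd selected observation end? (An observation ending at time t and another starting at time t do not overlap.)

Sort by end time and greedily take each interval whose start is ≥ the last chosen end.
Sorted by end: (1,4)  (4,5)  (0,6)  (4,7)  (4,8)  (11,12)  (8,14)
take (1,4); take (4,5); take (11,12); skip (8,14).
Selected: (1,4) (4,5) (11,12)

5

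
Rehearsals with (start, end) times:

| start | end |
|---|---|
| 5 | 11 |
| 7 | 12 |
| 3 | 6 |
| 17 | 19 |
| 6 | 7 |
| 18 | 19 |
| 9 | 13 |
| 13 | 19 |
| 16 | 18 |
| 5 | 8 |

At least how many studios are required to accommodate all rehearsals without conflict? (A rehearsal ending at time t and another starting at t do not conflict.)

3

starts: [3, 5, 5, 6, 7, 9, 13, 16, 17, 18]
ends:   [6, 7, 8, 11, 12, 13, 18, 19, 19, 19]
s3→1 s5→2 s5→3  — peak 3.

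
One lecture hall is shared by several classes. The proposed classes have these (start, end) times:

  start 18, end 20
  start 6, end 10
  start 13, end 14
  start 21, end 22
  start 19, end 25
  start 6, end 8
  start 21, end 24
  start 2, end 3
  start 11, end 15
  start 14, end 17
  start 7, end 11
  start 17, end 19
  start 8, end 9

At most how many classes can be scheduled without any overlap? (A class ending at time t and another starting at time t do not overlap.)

Greedy by earliest finish: after sorting by end time, pick each interval compatible with the last pick.
By end time: (2,3), (6,8), (8,9), (6,10), (7,11), (13,14), (11,15), (14,17), (17,19), (18,20), (21,22), (21,24), (19,25).
Pick (2,3); next start ≥ 3 → (6,8); next start ≥ 8 → (8,9); next start ≥ 9 → (13,14); next start ≥ 14 → (14,17); next start ≥ 17 → (17,19); next start ≥ 19 → (21,22).
Selected 7 classes.

7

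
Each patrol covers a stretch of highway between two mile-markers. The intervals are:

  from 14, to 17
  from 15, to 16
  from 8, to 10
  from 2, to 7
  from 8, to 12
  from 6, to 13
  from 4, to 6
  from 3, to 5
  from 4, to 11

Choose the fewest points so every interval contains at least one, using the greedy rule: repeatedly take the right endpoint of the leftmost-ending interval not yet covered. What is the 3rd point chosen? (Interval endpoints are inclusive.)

16

Process intervals by earliest right end; each time one isn't hit yet, stab at its right endpoint.
By right end: [3,5]  [4,6]  [2,7]  [8,10]  [4,11]  [8,12]  [6,13]  [15,16]  [14,17]
[3,5] uncovered → point at 5; [8,10] uncovered → point at 10; [15,16] uncovered → point at 16.
Points: 5, 10, 16 (3 total).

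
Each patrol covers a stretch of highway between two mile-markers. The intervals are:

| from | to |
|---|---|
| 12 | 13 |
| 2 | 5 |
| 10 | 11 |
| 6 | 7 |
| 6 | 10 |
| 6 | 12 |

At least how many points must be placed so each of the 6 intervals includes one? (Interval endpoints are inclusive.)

4

Sort by right endpoint; whenever an interval is uncovered, place a point at its right end.
Sorted: [2,5] [6,7] [6,10] [10,11] [6,12] [12,13]
{[2,5]} hit by 5; {[6,7],[6,10]} hit by 7; {[10,11],[6,12]} hit by 11; {[12,13]} hit by 13.
Points: 5, 7, 11, 13 (4 total).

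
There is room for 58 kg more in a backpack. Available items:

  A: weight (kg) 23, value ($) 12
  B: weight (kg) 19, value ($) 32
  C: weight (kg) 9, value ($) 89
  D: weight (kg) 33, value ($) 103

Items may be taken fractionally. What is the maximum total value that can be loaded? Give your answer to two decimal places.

Greedy by value/weight ratio, highest first.
Ratios (sorted): C 9.89, D 3.12, B 1.68, A 0.52
take C (9 @ 89); take D (33 @ 103); take 16/19 of B → 26.95. Capacity used 58/58.
Total value = 218.95

218.95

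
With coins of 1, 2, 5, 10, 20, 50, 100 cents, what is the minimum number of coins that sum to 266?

266 − 2×100→66 − 1×50→16 − 1×10→6 − 1×5→1 − 1×1→0
Total coins = 2 + 1 + 1 + 1 + 1 = 6

6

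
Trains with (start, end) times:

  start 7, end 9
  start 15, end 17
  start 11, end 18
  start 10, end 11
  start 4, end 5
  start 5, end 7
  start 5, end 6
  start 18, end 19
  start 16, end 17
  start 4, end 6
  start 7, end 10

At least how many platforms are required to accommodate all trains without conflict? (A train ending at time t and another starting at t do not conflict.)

starts: [4, 4, 5, 5, 7, 7, 10, 11, 15, 16, 18]
ends:   [5, 6, 6, 7, 9, 10, 11, 17, 17, 18, 19]
s4→1 s4→2 e5→1 s5→2 s5→3  — peak 3.

3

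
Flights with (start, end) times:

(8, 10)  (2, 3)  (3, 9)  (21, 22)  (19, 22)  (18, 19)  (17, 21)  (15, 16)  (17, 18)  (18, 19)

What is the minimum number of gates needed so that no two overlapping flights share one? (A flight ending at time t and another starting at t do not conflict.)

3

Events (time:±→running): 2:+→1 3:-→0 3:+→1 8:+→2 9:-→1 10:-→0 15:+→1 16:-→0 17:+→1 17:+→2 18:-→1 18:+→2 18:+→3 … peak 3.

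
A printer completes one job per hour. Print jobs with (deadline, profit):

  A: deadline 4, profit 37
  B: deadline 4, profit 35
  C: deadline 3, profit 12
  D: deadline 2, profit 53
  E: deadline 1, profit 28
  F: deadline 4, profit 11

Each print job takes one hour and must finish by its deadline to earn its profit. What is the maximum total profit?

153

Profit order: D=53 A=37 B=35 E=28 C=12 F=11
Assign: D→slot 2, A→slot 4, B→slot 3, E→slot 1, C skipped, F skipped.
Slots: [1:E] [2:D] [3:B] [4:A]
Profit = 28 + 53 + 35 + 37 = 153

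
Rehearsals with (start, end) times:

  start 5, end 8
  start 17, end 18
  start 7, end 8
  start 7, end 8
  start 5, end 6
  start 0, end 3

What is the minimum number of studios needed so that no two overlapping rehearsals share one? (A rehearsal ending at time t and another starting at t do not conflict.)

Events (time:±→running): 0:+→1 3:-→0 5:+→1 5:+→2 6:-→1 7:+→2 7:+→3 … peak 3.

3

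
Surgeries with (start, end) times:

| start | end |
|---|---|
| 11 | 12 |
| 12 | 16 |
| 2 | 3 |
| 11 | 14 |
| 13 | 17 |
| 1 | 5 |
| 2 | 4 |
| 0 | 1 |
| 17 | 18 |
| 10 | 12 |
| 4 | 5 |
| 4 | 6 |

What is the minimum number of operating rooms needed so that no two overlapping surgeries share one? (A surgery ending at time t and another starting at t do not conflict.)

Count concurrent intervals with a sweep; the peak is the room count.
starts: [0, 1, 2, 2, 4, 4, 10, 11, 11, 12, 13, 17]
ends:   [1, 3, 4, 5, 5, 6, 12, 12, 14, 16, 17, 18]
s0→1 e1→0 s1→1 s2→2 s2→3  — peak 3.

3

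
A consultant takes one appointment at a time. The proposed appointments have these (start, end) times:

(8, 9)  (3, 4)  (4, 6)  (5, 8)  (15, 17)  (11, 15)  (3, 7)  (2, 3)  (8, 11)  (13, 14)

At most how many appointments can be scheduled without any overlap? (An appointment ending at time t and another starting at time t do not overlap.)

By end time: (2,3), (3,4), (4,6), (3,7), (5,8), (8,9), (8,11), (13,14), (11,15), (15,17).
Pick (2,3); next start ≥ 3 → (3,4); next start ≥ 4 → (4,6); next start ≥ 6 → (8,9); next start ≥ 9 → (13,14); next start ≥ 14 → (15,17).
Selected 6 appointments.

6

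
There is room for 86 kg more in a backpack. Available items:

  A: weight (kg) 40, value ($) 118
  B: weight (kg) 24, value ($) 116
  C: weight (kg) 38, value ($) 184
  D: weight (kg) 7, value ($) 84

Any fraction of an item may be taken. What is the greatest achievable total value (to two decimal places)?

Order: D (84/7=12.00) > C (184/38=4.84) > B (116/24=4.83) > A (118/40=2.95)
Fill: take D (7 @ 84) → take C (38 @ 184) → take B (24 @ 116) → take 17/40 of A → 50.15; 86/86 used.
Total value = 434.15

434.15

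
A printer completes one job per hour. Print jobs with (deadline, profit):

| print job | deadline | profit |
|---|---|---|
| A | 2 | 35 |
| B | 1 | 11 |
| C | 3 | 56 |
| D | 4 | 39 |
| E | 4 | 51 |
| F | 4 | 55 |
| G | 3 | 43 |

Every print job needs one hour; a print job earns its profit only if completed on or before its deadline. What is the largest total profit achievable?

Sort by profit descending; place each in the latest free slot ≤ its deadline.
Profit order: C=56 F=55 E=51 G=43 D=39 A=35 B=11
Assign: C→slot 3, F→slot 4, E→slot 2, G→slot 1, D skipped, A skipped, B skipped.
Slots: [1:G] [2:E] [3:C] [4:F]
Profit = 43 + 51 + 56 + 55 = 205

205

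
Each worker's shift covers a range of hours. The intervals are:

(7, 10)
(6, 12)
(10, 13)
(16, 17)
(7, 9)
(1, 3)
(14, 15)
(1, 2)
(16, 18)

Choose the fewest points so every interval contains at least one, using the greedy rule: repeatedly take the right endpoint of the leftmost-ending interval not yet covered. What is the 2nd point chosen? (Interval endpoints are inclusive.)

9

Process intervals by earliest right end; each time one isn't hit yet, stab at its right endpoint.
By right end: [1,2]  [1,3]  [7,9]  [7,10]  [6,12]  [10,13]  [14,15]  [16,17]  [16,18]
[1,2] uncovered → point at 2; [7,9] uncovered → point at 9; [10,13] uncovered → point at 13; [14,15] uncovered → point at 15; [16,17] uncovered → point at 17.
Points: 2, 9, 13, 15, 17 (5 total).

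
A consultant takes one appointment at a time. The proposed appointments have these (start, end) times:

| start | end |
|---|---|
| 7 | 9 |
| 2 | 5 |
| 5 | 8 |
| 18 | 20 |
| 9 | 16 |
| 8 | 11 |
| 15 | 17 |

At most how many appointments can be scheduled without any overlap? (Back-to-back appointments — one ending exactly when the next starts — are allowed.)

5

Greedy by earliest finish: after sorting by end time, pick each interval compatible with the last pick.
By end time: (2,5), (5,8), (7,9), (8,11), (9,16), (15,17), (18,20).
Pick (2,5); next start ≥ 5 → (5,8); next start ≥ 8 → (8,11); next start ≥ 11 → (15,17); next start ≥ 17 → (18,20).
Selected 5 appointments.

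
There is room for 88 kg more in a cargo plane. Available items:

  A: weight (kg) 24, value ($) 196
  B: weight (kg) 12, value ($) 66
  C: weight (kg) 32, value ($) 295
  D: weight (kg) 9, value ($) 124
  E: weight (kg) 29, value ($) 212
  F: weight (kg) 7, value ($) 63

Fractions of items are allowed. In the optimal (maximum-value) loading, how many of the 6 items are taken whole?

Order: D (124/9=13.78) > C (295/32=9.22) > F (63/7=9.00) > A (196/24=8.17) > E (212/29=7.31) > B (66/12=5.50)
Fill: take D (9 @ 124) → take C (32 @ 295) → take F (7 @ 63) → take A (24 @ 196) → take 16/29 of E → 116.97; 88/88 used.
4 item(s) taken whole; one partial (take 16/29 of E).

4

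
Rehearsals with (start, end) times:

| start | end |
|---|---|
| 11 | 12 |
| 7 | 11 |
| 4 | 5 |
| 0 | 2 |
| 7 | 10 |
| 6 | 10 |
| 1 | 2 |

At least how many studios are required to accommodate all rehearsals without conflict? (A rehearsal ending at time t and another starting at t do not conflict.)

3

starts: [0, 1, 4, 6, 7, 7, 11]
ends:   [2, 2, 5, 10, 10, 11, 12]
s0→1 s1→2 e2→1 e2→0 s4→1 e5→0 s6→1 s7→2 s7→3  — peak 3.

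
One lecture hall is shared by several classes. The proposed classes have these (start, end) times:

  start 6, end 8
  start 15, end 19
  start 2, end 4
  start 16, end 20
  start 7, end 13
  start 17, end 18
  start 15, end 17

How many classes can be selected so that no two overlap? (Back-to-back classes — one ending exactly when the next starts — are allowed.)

Sorted by end: (2,4)  (6,8)  (7,13)  (15,17)  (17,18)  (15,19)  (16,20)
take (2,4); take (6,8); skip (7,13); take (15,17); take (17,18); skip (15,19).
Selected 4 classes.

4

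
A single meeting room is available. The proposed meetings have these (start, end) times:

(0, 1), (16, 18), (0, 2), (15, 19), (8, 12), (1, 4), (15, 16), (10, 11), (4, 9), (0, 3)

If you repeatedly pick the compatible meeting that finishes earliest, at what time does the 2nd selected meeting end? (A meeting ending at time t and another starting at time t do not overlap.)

4

Sort by end time and greedily take each interval whose start is ≥ the last chosen end.
Sorted by end: (0,1)  (0,2)  (0,3)  (1,4)  (4,9)  (10,11)  (8,12)  (15,16)  (16,18)  (15,19)
take (0,1); take (1,4); take (4,9); take (10,11); skip (8,12); take (15,16); take (16,18).
Selected: (0,1) (1,4) (4,9) (10,11) (15,16) (16,18)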